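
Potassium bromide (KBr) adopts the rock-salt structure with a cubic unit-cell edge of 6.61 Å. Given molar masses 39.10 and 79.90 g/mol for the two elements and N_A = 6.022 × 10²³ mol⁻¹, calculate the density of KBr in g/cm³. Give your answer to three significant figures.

2.74 g/cm³

The rock-salt structure contains Z = 4 formula units per cell; M(KBr) = 39.10 + 79.90 = 119.0 g/mol.
a³ = (6.610 × 10^-8 cm)³ = 2.888 × 10^-22 cm³.
ρ = 4 × 119.0 / (6.022 × 10²³ × 2.888 × 10^-22) = 2.737 g/cm³.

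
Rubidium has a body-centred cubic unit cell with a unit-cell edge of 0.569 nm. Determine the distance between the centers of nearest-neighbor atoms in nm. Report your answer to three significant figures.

0.493 nm

In a BCC structure, atoms touch along the body diagonal, so √3·a = 4r; the nearest-neighbor distance equals 2r = 0.8660·a.
d = 0.8660 × 0.569 = 0.493 nm.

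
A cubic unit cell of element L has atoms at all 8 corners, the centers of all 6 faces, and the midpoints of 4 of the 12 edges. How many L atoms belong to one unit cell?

Corner atoms are shared by 8 cells (1/8 each), face atoms by 2 (1/2 each), edge atoms by 4 (1/4 each).
Net atoms = 8 × 1/8 + 6 × 1/2 + 4 × 1/4 = 1 + 3 + 1 = 5.

5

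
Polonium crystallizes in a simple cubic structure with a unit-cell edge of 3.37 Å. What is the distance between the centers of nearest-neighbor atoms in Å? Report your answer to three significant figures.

In a simple cubic structure, atoms touch along the cell edge, so a = 2r; the nearest-neighbor distance equals 2r = 1.000·a.
d = 1.000 × 3.37 = 3.37 Å.

3.37 Å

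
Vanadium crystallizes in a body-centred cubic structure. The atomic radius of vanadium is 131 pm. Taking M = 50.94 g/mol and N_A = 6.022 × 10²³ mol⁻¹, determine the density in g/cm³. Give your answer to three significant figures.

6.11 g/cm³

In a BCC lattice, atoms touch along the body diagonal, so √3·a = 4r, giving a = 302.5 pm = 3.025 × 10^-8 cm.
With Z = 2, ρ = Z·M/(N_A·a³) = 2 × 50.94 / (6.022 × 10²³ × 2.769 × 10^-23) = 6.110 g/cm³.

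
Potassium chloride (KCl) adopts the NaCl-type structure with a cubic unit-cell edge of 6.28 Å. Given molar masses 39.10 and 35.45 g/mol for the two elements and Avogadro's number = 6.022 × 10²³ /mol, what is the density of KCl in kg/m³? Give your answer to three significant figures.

2000 kg/m³

The NaCl-type structure contains Z = 4 formula units per cell; M(KCl) = 39.10 + 35.45 = 74.55 g/mol.
a³ = (6.280 × 10^-8 cm)³ = 2.477 × 10^-22 cm³.
ρ = 4 × 74.55 / (6.022 × 10²³ × 2.477 × 10^-22) = 1.999 g/cm³ = 2000 kg/m³.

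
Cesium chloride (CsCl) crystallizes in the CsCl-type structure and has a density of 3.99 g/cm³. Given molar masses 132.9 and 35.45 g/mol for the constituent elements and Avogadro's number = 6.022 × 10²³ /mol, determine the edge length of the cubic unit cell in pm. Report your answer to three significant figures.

412 pm

M(CsCl) = 168.35 g/mol; Z = 1 formula unit per cell.
a³ = Z·M/(N_A·ρ) = 1 × 168.35 / (6.022 × 10²³ × 3.99) = 7.006 × 10^-23 cm³, so a = 4.123 × 10^-8 cm = 412 pm.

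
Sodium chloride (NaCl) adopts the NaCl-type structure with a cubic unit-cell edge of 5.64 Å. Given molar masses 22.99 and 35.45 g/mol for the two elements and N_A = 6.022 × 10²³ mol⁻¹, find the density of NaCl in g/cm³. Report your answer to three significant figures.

The NaCl-type structure contains Z = 4 formula units per cell; M(NaCl) = 22.99 + 35.45 = 58.44 g/mol.
a³ = (5.640 × 10^-8 cm)³ = 1.794 × 10^-22 cm³.
ρ = 4 × 58.44 / (6.022 × 10²³ × 1.794 × 10^-22) = 2.164 g/cm³.

2.16 g/cm³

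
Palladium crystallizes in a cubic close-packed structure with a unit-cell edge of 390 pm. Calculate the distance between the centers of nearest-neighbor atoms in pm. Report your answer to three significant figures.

276 pm

In an FCC structure, atoms touch along the face diagonal, so √2·a = 4r; the nearest-neighbor distance equals 2r = 0.7071·a.
d = 0.7071 × 390 = 276 pm.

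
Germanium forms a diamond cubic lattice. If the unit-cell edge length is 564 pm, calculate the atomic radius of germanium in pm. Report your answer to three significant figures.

122 pm

In a diamond cubic lattice, nearest neighbors lie along the body diagonal with √3·a = 8r.
r = √3·a/8 = 1.7321 × 564 / 8 = 122 pm.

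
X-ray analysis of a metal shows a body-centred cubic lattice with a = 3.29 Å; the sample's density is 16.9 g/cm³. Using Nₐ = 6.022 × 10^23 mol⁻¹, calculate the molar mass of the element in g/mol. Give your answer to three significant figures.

A BCC cell has Z = 2 atoms; a = 3.290 × 10^-8 cm.
M = ρ·N_A·a³/Z = 16.9 × 6.022 × 10²³ × 3.561 × 10^-23 / 2 = 181 g/mol.

181 g/mol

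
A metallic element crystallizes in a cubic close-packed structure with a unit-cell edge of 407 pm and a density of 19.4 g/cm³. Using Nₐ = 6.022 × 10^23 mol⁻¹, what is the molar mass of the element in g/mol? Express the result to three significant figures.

197 g/mol

An FCC cell has Z = 4 atoms; a = 4.070 × 10^-8 cm.
M = ρ·N_A·a³/Z = 19.4 × 6.022 × 10²³ × 6.742 × 10^-23 / 4 = 197 g/mol.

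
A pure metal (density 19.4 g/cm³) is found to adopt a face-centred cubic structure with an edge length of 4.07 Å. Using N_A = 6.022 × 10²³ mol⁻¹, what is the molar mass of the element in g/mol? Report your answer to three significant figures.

197 g/mol

An FCC cell has Z = 4 atoms; a = 4.070 × 10^-8 cm.
M = ρ·N_A·a³/Z = 19.4 × 6.022 × 10²³ × 6.742 × 10^-23 / 4 = 197 g/mol.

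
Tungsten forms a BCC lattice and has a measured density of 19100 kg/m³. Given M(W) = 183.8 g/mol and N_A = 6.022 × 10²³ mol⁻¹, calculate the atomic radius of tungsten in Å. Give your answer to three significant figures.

For a BCC cell (Z = 2), a³ = Z·M/(N_A·ρ) = 2 × 183.8 / (6.022 × 10²³ × 19.10) = 3.196 × 10^-23 cm³, so a = 3.173 × 10^-8 cm = 3.173 Å.
Atoms touch along the body diagonal, so √3·a = 4r, so r = 0.4330 × a = 1.37 Å.

1.37 Å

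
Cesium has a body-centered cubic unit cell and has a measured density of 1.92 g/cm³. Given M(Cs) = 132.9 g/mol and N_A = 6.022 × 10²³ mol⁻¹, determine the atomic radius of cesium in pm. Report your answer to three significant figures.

For a BCC cell (Z = 2), a³ = Z·M/(N_A·ρ) = 2 × 132.9 / (6.022 × 10²³ × 1.920) = 2.299 × 10^-22 cm³, so a = 6.126 × 10^-8 cm = 612.6 pm.
Atoms touch along the body diagonal, so √3·a = 4r, so r = 0.4330 × a = 265 pm.

265 pm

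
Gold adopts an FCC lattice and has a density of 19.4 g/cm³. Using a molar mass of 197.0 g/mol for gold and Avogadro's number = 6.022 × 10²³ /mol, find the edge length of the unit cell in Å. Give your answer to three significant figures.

4.07 Å

With Z = 4 atoms per FCC cell, a³ = Z·M/(N_A·ρ) = 4 × 197.0 / (6.022 × 10²³ × 19.40 g/cm³) = 6.745 × 10^-23 cm³.
a = (6.745 × 10^-23)^(1/3) = 4.071 × 10^-8 cm = 4.07 Å.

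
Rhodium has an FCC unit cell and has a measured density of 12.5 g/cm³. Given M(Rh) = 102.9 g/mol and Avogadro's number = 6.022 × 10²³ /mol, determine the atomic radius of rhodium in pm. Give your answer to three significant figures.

134 pm

For an FCC cell (Z = 4), a³ = Z·M/(N_A·ρ) = 4 × 102.9 / (6.022 × 10²³ × 12.50) = 5.468 × 10^-23 cm³, so a = 3.796 × 10^-8 cm = 379.6 pm.
Atoms touch along the face diagonal, so √2·a = 4r, so r = 0.3536 × a = 134 pm.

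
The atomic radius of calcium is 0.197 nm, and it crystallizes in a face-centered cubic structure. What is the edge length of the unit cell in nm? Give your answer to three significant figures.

In an FCC lattice, atoms touch along the face diagonal, so √2·a = 4r.
a = 4r/√2 = 4 × 0.197 / 1.4142 = 0.557 nm.

0.557 nm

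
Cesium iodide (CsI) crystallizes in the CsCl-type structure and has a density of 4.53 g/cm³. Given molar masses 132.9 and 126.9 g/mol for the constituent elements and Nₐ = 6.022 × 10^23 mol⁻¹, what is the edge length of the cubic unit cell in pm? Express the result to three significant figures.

457 pm

M(CsI) = 259.8 g/mol; Z = 1 formula unit per cell.
a³ = Z·M/(N_A·ρ) = 1 × 259.8 / (6.022 × 10²³ × 4.53) = 9.524 × 10^-23 cm³, so a = 4.567 × 10^-8 cm = 457 pm.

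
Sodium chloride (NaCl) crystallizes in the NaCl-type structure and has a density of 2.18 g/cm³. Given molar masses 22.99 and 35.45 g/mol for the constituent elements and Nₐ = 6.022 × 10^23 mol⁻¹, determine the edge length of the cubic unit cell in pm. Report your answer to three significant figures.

M(NaCl) = 58.44 g/mol; Z = 4 formula units per cell.
a³ = Z·M/(N_A·ρ) = 4 × 58.44 / (6.022 × 10²³ × 2.18) = 1.781 × 10^-22 cm³, so a = 5.626 × 10^-8 cm = 563 pm.

563 pm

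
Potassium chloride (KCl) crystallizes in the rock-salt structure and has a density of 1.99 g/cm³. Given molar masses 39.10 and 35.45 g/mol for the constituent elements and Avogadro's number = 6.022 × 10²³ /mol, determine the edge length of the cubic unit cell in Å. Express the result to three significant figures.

6.29 Å

M(KCl) = 74.55 g/mol; Z = 4 formula units per cell.
a³ = Z·M/(N_A·ρ) = 4 × 74.55 / (6.022 × 10²³ × 1.99) = 2.488 × 10^-22 cm³, so a = 6.290 × 10^-8 cm = 6.29 Å.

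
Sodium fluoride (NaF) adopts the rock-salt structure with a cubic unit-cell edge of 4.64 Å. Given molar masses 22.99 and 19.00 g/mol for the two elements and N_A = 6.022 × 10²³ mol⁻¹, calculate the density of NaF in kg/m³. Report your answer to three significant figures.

The rock-salt structure contains Z = 4 formula units per cell; M(NaF) = 22.99 + 19.00 = 41.99 g/mol.
a³ = (4.640 × 10^-8 cm)³ = 9.990 × 10^-23 cm³.
ρ = 4 × 41.99 / (6.022 × 10²³ × 9.990 × 10^-23) = 2.792 g/cm³ = 2790 kg/m³.

2790 kg/m³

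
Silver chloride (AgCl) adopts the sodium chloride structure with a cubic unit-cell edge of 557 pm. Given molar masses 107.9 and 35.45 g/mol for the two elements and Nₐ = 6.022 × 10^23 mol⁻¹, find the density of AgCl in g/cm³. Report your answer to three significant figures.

The sodium chloride structure contains Z = 4 formula units per cell; M(AgCl) = 107.9 + 35.45 = 143.35 g/mol.
a³ = (5.570 × 10^-8 cm)³ = 1.728 × 10^-22 cm³.
ρ = 4 × 143.35 / (6.022 × 10²³ × 1.728 × 10^-22) = 5.510 g/cm³.

5.51 g/cm³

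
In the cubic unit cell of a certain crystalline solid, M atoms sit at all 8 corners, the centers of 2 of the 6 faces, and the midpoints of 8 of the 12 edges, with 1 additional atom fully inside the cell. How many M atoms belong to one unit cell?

5

Corner atoms are shared by 8 cells (1/8 each), face atoms by 2 (1/2 each), edge atoms by 4 (1/4 each), interior atoms are unshared.
Net atoms = 8 × 1/8 + 2 × 1/2 + 8 × 1/4 + 1 = 1 + 1 + 2 + 1 = 5.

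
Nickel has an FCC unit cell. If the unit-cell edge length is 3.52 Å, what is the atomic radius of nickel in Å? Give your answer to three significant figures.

1.24 Å

In an FCC lattice, atoms touch along the face diagonal, so √2·a = 4r.
r = √2·a/4 = 1.4142 × 3.52 / 4 = 1.24 Å.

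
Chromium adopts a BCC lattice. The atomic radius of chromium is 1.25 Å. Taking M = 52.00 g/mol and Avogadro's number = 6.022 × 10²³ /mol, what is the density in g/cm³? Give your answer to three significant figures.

In a BCC lattice, atoms touch along the body diagonal, so √3·a = 4r, giving a = 2.887 Å = 2.887 × 10^-8 cm.
With Z = 2, ρ = Z·M/(N_A·a³) = 2 × 52.00 / (6.022 × 10²³ × 2.406 × 10^-23) = 7.179 g/cm³.

7.18 g/cm³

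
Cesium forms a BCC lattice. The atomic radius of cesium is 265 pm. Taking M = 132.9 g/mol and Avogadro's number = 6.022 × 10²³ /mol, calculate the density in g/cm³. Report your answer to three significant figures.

In a BCC lattice, atoms touch along the body diagonal, so √3·a = 4r, giving a = 612.0 pm = 6.120 × 10^-8 cm.
With Z = 2, ρ = Z·M/(N_A·a³) = 2 × 132.9 / (6.022 × 10²³ × 2.292 × 10^-22) = 1.926 g/cm³.

1.93 g/cm³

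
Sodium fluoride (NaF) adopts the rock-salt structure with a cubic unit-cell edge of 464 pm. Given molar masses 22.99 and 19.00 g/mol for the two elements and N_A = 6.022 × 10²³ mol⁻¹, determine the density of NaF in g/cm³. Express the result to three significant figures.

The rock-salt structure contains Z = 4 formula units per cell; M(NaF) = 22.99 + 19.00 = 41.99 g/mol.
a³ = (4.640 × 10^-8 cm)³ = 9.990 × 10^-23 cm³.
ρ = 4 × 41.99 / (6.022 × 10²³ × 9.990 × 10^-23) = 2.792 g/cm³.

2.79 g/cm³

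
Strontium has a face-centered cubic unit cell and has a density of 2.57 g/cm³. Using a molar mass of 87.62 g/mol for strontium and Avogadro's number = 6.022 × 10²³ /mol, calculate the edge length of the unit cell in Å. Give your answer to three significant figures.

6.10 Å

With Z = 4 atoms per FCC cell, a³ = Z·M/(N_A·ρ) = 4 × 87.62 / (6.022 × 10²³ × 2.570 g/cm³) = 2.265 × 10^-22 cm³.
a = (2.265 × 10^-22)^(1/3) = 6.095 × 10^-8 cm = 6.10 Å.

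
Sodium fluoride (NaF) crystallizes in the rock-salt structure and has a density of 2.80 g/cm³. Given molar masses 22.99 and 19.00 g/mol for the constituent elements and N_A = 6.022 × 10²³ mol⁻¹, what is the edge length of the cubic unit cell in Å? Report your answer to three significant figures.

4.64 Å

M(NaF) = 41.99 g/mol; Z = 4 formula units per cell.
a³ = Z·M/(N_A·ρ) = 4 × 41.99 / (6.022 × 10²³ × 2.80) = 9.961 × 10^-23 cm³, so a = 4.636 × 10^-8 cm = 4.64 Å.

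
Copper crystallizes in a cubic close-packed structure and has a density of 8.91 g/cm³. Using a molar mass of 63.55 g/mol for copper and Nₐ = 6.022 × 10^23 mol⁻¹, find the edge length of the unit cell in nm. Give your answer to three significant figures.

With Z = 4 atoms per FCC cell, a³ = Z·M/(N_A·ρ) = 4 × 63.55 / (6.022 × 10²³ × 8.910 g/cm³) = 4.738 × 10^-23 cm³.
a = (4.738 × 10^-23)^(1/3) = 3.618 × 10^-8 cm = 0.362 nm.

0.362 nm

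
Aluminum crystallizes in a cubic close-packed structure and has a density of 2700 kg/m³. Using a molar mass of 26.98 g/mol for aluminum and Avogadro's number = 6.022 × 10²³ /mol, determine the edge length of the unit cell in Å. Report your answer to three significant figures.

4.05 Å

With Z = 4 atoms per FCC cell, a³ = Z·M/(N_A·ρ) = 4 × 26.98 / (6.022 × 10²³ × 2.700 g/cm³) = 6.637 × 10^-23 cm³.
a = (6.637 × 10^-23)^(1/3) = 4.049 × 10^-8 cm = 4.05 Å.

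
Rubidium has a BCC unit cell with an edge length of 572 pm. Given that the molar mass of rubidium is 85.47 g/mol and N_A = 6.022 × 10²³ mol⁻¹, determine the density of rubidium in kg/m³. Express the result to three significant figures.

1520 kg/m³

A BCC unit cell contains Z = 2 atoms.
Cell volume: a³ = (572 pm)³ = (5.720 × 10^-8 cm)³ = 1.871 × 10^-22 cm³.
ρ = Z·M/(N_A·a³) = 2 × 85.47 / (6.022 × 10²³ × 1.871 × 10^-22) = 1.517 g/cm³ = 1520 kg/m³.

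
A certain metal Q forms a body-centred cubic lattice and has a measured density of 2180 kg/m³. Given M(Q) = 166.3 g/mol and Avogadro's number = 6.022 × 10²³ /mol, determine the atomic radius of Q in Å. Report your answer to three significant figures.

For a BCC cell (Z = 2), a³ = Z·M/(N_A·ρ) = 2 × 166.3 / (6.022 × 10²³ × 2.180) = 2.534 × 10^-22 cm³, so a = 6.328 × 10^-8 cm = 6.328 Å.
Atoms touch along the body diagonal, so √3·a = 4r, so r = 0.4330 × a = 2.74 Å.

2.74 Å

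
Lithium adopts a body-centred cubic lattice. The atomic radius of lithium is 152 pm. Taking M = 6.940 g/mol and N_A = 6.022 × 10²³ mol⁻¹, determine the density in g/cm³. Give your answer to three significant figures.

0.533 g/cm³

In a BCC lattice, atoms touch along the body diagonal, so √3·a = 4r, giving a = 351.0 pm = 3.510 × 10^-8 cm.
With Z = 2, ρ = Z·M/(N_A·a³) = 2 × 6.940 / (6.022 × 10²³ × 4.325 × 10^-23) = 0.5329 g/cm³.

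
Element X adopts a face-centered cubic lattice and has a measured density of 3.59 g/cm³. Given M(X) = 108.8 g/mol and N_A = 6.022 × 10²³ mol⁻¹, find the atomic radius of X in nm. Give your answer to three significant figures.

For an FCC cell (Z = 4), a³ = Z·M/(N_A·ρ) = 4 × 108.8 / (6.022 × 10²³ × 3.590) = 2.013 × 10^-22 cm³, so a = 5.861 × 10^-8 cm = 0.5861 nm.
Atoms touch along the face diagonal, so √2·a = 4r, so r = 0.3536 × a = 0.207 nm.

0.207 nm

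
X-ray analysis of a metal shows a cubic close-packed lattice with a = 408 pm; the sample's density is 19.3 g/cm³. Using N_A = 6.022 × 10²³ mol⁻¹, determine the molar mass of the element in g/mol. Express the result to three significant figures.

197 g/mol

An FCC cell has Z = 4 atoms; a = 4.080 × 10^-8 cm.
M = ρ·N_A·a³/Z = 19.3 × 6.022 × 10²³ × 6.792 × 10^-23 / 4 = 197 g/mol.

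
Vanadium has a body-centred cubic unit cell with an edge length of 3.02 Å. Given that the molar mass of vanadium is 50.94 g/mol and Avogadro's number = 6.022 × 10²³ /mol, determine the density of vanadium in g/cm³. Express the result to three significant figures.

6.14 g/cm³

A BCC unit cell contains Z = 2 atoms.
Cell volume: a³ = (3.02 Å)³ = (3.020 × 10^-8 cm)³ = 2.754 × 10^-23 cm³.
ρ = Z·M/(N_A·a³) = 2 × 50.94 / (6.022 × 10²³ × 2.754 × 10^-23) = 6.142 g/cm³.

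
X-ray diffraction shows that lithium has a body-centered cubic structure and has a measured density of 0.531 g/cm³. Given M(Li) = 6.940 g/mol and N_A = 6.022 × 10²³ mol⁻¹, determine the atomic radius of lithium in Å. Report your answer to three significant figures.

1.52 Å

For a BCC cell (Z = 2), a³ = Z·M/(N_A·ρ) = 2 × 6.940 / (6.022 × 10²³ × 0.5310) = 4.341 × 10^-23 cm³, so a = 3.514 × 10^-8 cm = 3.514 Å.
Atoms touch along the body diagonal, so √3·a = 4r, so r = 0.4330 × a = 1.52 Å.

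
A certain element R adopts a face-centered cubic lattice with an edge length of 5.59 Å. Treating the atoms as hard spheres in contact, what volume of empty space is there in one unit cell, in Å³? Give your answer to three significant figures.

45.3 Å³

In an FCC lattice atoms touch along the face diagonal, so √2·a = 4r, so r = 0.3536a = 1.976 Å.
V_cell = a³ = 174.7 Å³; V_atoms = 4 × (4/3)πr³ = 129.3 Å³.
Empty space = 174.7 − 129.3 = 45.3 Å³.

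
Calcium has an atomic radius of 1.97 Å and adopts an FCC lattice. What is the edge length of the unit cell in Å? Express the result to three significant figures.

In an FCC lattice, atoms touch along the face diagonal, so √2·a = 4r.
a = 4r/√2 = 4 × 1.97 / 1.4142 = 5.57 Å.

5.57 Å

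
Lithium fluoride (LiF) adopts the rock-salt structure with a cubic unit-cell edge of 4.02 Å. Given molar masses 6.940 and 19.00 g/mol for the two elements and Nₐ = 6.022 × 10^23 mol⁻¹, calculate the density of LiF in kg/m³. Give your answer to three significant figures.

2650 kg/m³

The rock-salt structure contains Z = 4 formula units per cell; M(LiF) = 6.940 + 19.00 = 25.94 g/mol.
a³ = (4.020 × 10^-8 cm)³ = 6.496 × 10^-23 cm³.
ρ = 4 × 25.94 / (6.022 × 10²³ × 6.496 × 10^-23) = 2.652 g/cm³ = 2650 kg/m³.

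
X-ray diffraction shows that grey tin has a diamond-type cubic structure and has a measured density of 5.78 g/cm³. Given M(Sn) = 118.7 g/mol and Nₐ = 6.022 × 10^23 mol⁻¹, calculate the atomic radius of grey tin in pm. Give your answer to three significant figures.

For a diamond cubic cell (Z = 8), a³ = Z·M/(N_A·ρ) = 8 × 118.7 / (6.022 × 10²³ × 5.780) = 2.728 × 10^-22 cm³, so a = 6.486 × 10^-8 cm = 648.6 pm.
Nearest neighbors lie along the body diagonal with √3·a = 8r, so r = 0.2165 × a = 140 pm.

140 pm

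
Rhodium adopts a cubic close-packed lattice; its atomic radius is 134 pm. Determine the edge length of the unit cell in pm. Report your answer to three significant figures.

379 pm

In an FCC lattice, atoms touch along the face diagonal, so √2·a = 4r.
a = 4r/√2 = 4 × 134 / 1.4142 = 379 pm.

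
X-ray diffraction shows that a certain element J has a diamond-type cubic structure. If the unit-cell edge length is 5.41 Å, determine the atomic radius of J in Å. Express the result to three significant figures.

1.17 Å

In a diamond cubic lattice, nearest neighbors lie along the body diagonal with √3·a = 8r.
r = √3·a/8 = 1.7321 × 5.41 / 8 = 1.17 Å.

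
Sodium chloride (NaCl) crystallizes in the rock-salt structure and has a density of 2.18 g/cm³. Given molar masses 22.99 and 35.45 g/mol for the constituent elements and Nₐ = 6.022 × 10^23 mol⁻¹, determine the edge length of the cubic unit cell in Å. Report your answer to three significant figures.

M(NaCl) = 58.44 g/mol; Z = 4 formula units per cell.
a³ = Z·M/(N_A·ρ) = 4 × 58.44 / (6.022 × 10²³ × 2.18) = 1.781 × 10^-22 cm³, so a = 5.626 × 10^-8 cm = 5.63 Å.

5.63 Å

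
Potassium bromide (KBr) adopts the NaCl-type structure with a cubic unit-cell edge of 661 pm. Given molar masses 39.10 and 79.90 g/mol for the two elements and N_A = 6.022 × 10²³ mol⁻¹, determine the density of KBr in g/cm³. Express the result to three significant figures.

2.74 g/cm³

The NaCl-type structure contains Z = 4 formula units per cell; M(KBr) = 39.10 + 79.90 = 119.0 g/mol.
a³ = (6.610 × 10^-8 cm)³ = 2.888 × 10^-22 cm³.
ρ = 4 × 119.0 / (6.022 × 10²³ × 2.888 × 10^-22) = 2.737 g/cm³.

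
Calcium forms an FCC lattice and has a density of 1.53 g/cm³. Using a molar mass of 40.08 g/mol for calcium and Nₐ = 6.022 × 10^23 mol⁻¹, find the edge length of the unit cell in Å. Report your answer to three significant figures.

With Z = 4 atoms per FCC cell, a³ = Z·M/(N_A·ρ) = 4 × 40.08 / (6.022 × 10²³ × 1.530 g/cm³) = 1.740 × 10^-22 cm³.
a = (1.740 × 10^-22)^(1/3) = 5.583 × 10^-8 cm = 5.58 Å.

5.58 Å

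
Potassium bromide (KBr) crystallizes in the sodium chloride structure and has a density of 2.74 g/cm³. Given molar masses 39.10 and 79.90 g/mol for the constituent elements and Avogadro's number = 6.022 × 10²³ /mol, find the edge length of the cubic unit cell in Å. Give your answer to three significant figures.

M(KBr) = 119.0 g/mol; Z = 4 formula units per cell.
a³ = Z·M/(N_A·ρ) = 4 × 119.0 / (6.022 × 10²³ × 2.74) = 2.885 × 10^-22 cm³, so a = 6.608 × 10^-8 cm = 6.61 Å.

6.61 Å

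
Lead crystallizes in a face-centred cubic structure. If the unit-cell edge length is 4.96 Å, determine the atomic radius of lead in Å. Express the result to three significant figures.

In an FCC lattice, atoms touch along the face diagonal, so √2·a = 4r.
r = √2·a/4 = 1.4142 × 4.96 / 4 = 1.75 Å.

1.75 Å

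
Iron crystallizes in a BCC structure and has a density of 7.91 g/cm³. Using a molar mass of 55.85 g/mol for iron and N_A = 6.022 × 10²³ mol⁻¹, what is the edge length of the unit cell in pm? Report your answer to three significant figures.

286 pm

With Z = 2 atoms per BCC cell, a³ = Z·M/(N_A·ρ) = 2 × 55.85 / (6.022 × 10²³ × 7.910 g/cm³) = 2.345 × 10^-23 cm³.
a = (2.345 × 10^-23)^(1/3) = 2.862 × 10^-8 cm = 286 pm.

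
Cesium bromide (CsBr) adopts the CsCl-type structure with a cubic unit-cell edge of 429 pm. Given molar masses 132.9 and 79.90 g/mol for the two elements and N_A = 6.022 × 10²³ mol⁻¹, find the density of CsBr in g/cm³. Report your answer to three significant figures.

4.48 g/cm³

The CsCl-type structure contains Z = 1 formula unit per cell; M(CsBr) = 132.9 + 79.90 = 212.8 g/mol.
a³ = (4.290 × 10^-8 cm)³ = 7.895 × 10^-23 cm³.
ρ = 1 × 212.8 / (6.022 × 10²³ × 7.895 × 10^-23) = 4.476 g/cm³.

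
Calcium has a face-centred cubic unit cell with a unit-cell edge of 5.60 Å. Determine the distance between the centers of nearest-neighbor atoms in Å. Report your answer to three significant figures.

3.96 Å

In an FCC structure, atoms touch along the face diagonal, so √2·a = 4r; the nearest-neighbor distance equals 2r = 0.7071·a.
d = 0.7071 × 5.60 = 3.96 Å.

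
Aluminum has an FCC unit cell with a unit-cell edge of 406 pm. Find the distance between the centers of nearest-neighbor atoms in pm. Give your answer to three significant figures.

In an FCC structure, atoms touch along the face diagonal, so √2·a = 4r; the nearest-neighbor distance equals 2r = 0.7071·a.
d = 0.7071 × 406 = 287 pm.

287 pm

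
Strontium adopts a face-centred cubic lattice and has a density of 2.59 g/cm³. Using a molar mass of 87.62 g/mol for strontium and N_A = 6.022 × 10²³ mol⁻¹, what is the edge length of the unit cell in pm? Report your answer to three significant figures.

608 pm

With Z = 4 atoms per FCC cell, a³ = Z·M/(N_A·ρ) = 4 × 87.62 / (6.022 × 10²³ × 2.590 g/cm³) = 2.247 × 10^-22 cm³.
a = (2.247 × 10^-22)^(1/3) = 6.080 × 10^-8 cm = 608 pm.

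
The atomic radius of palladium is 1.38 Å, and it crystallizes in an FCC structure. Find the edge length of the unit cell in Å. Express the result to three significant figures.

In an FCC lattice, atoms touch along the face diagonal, so √2·a = 4r.
a = 4r/√2 = 4 × 1.38 / 1.4142 = 3.90 Å.

3.90 Å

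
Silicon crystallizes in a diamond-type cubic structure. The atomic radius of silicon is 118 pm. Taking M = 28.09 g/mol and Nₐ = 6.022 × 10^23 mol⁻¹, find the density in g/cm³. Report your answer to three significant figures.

2.30 g/cm³

In a diamond cubic lattice, nearest neighbors lie along the body diagonal with √3·a = 8r, giving a = 545.0 pm = 5.450 × 10^-8 cm.
With Z = 8, ρ = Z·M/(N_A·a³) = 8 × 28.09 / (6.022 × 10²³ × 1.619 × 10^-22) = 2.305 g/cm³.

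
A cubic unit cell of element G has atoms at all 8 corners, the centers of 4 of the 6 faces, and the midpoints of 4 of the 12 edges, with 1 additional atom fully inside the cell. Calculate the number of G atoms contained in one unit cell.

5

Corner atoms are shared by 8 cells (1/8 each), face atoms by 2 (1/2 each), edge atoms by 4 (1/4 each), interior atoms are unshared.
Net atoms = 8 × 1/8 + 4 × 1/2 + 4 × 1/4 + 1 = 1 + 2 + 1 + 1 = 5.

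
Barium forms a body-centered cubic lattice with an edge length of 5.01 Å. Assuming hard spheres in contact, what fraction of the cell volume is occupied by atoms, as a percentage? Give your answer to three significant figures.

In a BCC lattice atoms touch along the body diagonal, so √3·a = 4r, so r = 0.4330a = 2.169 Å.
Packing fraction = Z·(4/3)πr³ / a³ = 2 × (4/3)π × (2.169)³ / (5.01)³ = 0.6802 = 68.0%.

68.0%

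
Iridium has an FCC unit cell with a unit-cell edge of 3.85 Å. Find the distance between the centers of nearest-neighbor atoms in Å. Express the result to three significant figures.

2.72 Å

In an FCC structure, atoms touch along the face diagonal, so √2·a = 4r; the nearest-neighbor distance equals 2r = 0.7071·a.
d = 0.7071 × 3.85 = 2.72 Å.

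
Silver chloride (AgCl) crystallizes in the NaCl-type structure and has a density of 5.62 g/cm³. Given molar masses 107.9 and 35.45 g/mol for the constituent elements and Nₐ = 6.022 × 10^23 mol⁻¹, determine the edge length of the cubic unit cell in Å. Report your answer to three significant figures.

5.53 Å

M(AgCl) = 143.35 g/mol; Z = 4 formula units per cell.
a³ = Z·M/(N_A·ρ) = 4 × 143.35 / (6.022 × 10²³ × 5.62) = 1.694 × 10^-22 cm³, so a = 5.533 × 10^-8 cm = 5.53 Å.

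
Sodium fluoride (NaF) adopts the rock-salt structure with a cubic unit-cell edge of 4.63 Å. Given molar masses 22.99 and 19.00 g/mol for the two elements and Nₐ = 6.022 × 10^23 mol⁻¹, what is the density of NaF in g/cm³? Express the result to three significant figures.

2.81 g/cm³

The rock-salt structure contains Z = 4 formula units per cell; M(NaF) = 22.99 + 19.00 = 41.99 g/mol.
a³ = (4.630 × 10^-8 cm)³ = 9.925 × 10^-23 cm³.
ρ = 4 × 41.99 / (6.022 × 10²³ × 9.925 × 10^-23) = 2.810 g/cm³.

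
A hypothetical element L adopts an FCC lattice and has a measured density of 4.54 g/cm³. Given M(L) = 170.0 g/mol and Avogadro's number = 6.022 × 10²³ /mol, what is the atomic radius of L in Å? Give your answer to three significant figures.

For an FCC cell (Z = 4), a³ = Z·M/(N_A·ρ) = 4 × 170.0 / (6.022 × 10²³ × 4.540) = 2.487 × 10^-22 cm³, so a = 6.289 × 10^-8 cm = 6.289 Å.
Atoms touch along the face diagonal, so √2·a = 4r, so r = 0.3536 × a = 2.22 Å.

2.22 Å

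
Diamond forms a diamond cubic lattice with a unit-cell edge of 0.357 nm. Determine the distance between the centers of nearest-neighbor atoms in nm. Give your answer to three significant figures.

0.155 nm

In a diamond cubic structure, nearest neighbors lie along the body diagonal with √3·a = 8r; the nearest-neighbor distance equals 2r = 0.4330·a.
d = 0.4330 × 0.357 = 0.155 nm.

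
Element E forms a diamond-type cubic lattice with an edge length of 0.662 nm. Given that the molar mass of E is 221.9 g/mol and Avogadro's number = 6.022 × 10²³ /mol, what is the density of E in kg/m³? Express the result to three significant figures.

10200 kg/m³

A diamond cubic unit cell contains Z = 8 atoms.
Cell volume: a³ = (0.662 nm)³ = (6.620 × 10^-8 cm)³ = 2.901 × 10^-22 cm³.
ρ = Z·M/(N_A·a³) = 8 × 221.9 / (6.022 × 10²³ × 2.901 × 10^-22) = 10.16 g/cm³ = 10200 kg/m³.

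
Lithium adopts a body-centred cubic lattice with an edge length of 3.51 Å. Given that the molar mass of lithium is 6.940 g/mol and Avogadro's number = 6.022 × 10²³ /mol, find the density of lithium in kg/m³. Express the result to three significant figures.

533 kg/m³

A BCC unit cell contains Z = 2 atoms.
Cell volume: a³ = (3.51 Å)³ = (3.510 × 10^-8 cm)³ = 4.324 × 10^-23 cm³.
ρ = Z·M/(N_A·a³) = 2 × 6.940 / (6.022 × 10²³ × 4.324 × 10^-23) = 0.5330 g/cm³ = 533 kg/m³.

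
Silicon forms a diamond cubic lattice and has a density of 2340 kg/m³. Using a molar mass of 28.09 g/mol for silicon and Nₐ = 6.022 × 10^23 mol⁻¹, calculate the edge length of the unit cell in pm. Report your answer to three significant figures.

542 pm

With Z = 8 atoms per diamond cubic cell, a³ = Z·M/(N_A·ρ) = 8 × 28.09 / (6.022 × 10²³ × 2.340 g/cm³) = 1.595 × 10^-22 cm³.
a = (1.595 × 10^-22)^(1/3) = 5.423 × 10^-8 cm = 542 pm.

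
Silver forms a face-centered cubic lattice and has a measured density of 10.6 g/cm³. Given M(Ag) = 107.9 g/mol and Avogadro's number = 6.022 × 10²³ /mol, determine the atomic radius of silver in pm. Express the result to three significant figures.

144 pm

For an FCC cell (Z = 4), a³ = Z·M/(N_A·ρ) = 4 × 107.9 / (6.022 × 10²³ × 10.60) = 6.761 × 10^-23 cm³, so a = 4.074 × 10^-8 cm = 407.4 pm.
Atoms touch along the face diagonal, so √2·a = 4r, so r = 0.3536 × a = 144 pm.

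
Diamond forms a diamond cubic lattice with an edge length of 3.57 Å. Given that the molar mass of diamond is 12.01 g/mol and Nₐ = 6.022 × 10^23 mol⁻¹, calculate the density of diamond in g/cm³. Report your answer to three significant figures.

A diamond cubic unit cell contains Z = 8 atoms.
Cell volume: a³ = (3.57 Å)³ = (3.570 × 10^-8 cm)³ = 4.550 × 10^-23 cm³.
ρ = Z·M/(N_A·a³) = 8 × 12.01 / (6.022 × 10²³ × 4.550 × 10^-23) = 3.507 g/cm³.

3.51 g/cm³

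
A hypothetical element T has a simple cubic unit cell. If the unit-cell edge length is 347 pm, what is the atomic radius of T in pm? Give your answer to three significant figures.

In a simple cubic lattice, atoms touch along the cell edge, so a = 2r.
r = a/2 = 347/2 = 174 pm.

174 pm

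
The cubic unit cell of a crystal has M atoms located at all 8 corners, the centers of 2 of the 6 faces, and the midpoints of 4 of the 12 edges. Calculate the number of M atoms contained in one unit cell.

3

Corner atoms are shared by 8 cells (1/8 each), face atoms by 2 (1/2 each), edge atoms by 4 (1/4 each).
Net atoms = 8 × 1/8 + 2 × 1/2 + 4 × 1/4 = 1 + 1 + 1 = 3.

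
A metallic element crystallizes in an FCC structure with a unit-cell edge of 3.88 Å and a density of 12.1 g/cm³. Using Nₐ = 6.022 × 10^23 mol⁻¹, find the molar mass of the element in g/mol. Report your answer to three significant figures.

106 g/mol

An FCC cell has Z = 4 atoms; a = 3.880 × 10^-8 cm.
M = ρ·N_A·a³/Z = 12.1 × 6.022 × 10²³ × 5.841 × 10^-23 / 4 = 106 g/mol.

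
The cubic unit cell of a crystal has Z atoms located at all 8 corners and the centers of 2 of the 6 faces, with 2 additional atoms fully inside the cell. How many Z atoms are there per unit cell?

Corner atoms are shared by 8 cells (1/8 each), face atoms by 2 (1/2 each), interior atoms are unshared.
Net atoms = 8 × 1/8 + 2 × 1/2 + 2 = 1 + 1 + 2 = 4.

4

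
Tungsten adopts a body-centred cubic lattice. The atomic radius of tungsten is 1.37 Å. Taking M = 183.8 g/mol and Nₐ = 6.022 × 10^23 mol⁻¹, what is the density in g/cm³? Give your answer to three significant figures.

19.3 g/cm³

In a BCC lattice, atoms touch along the body diagonal, so √3·a = 4r, giving a = 3.164 Å = 3.164 × 10^-8 cm.
With Z = 2, ρ = Z·M/(N_A·a³) = 2 × 183.8 / (6.022 × 10²³ × 3.167 × 10^-23) = 19.27 g/cm³.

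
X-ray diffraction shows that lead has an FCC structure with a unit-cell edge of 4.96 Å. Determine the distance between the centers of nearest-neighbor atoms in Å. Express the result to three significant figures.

In an FCC structure, atoms touch along the face diagonal, so √2·a = 4r; the nearest-neighbor distance equals 2r = 0.7071·a.
d = 0.7071 × 4.96 = 3.51 Å.

3.51 Å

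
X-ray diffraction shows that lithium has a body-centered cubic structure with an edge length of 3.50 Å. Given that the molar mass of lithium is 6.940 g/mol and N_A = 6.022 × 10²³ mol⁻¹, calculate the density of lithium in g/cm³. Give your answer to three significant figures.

0.538 g/cm³

A BCC unit cell contains Z = 2 atoms.
Cell volume: a³ = (3.50 Å)³ = (3.500 × 10^-8 cm)³ = 4.288 × 10^-23 cm³.
ρ = Z·M/(N_A·a³) = 2 × 6.940 / (6.022 × 10²³ × 4.288 × 10^-23) = 0.5376 g/cm³.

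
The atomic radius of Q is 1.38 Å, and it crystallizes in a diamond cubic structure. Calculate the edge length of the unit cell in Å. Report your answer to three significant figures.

6.37 Å

In a diamond cubic lattice, nearest neighbors lie along the body diagonal with √3·a = 8r.
a = 8r/√3 = 8 × 1.38 / 1.7321 = 6.37 Å.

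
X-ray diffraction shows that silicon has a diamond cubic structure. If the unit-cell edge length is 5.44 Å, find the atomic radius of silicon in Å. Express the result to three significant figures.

1.18 Å

In a diamond cubic lattice, nearest neighbors lie along the body diagonal with √3·a = 8r.
r = √3·a/8 = 1.7321 × 5.44 / 8 = 1.18 Å.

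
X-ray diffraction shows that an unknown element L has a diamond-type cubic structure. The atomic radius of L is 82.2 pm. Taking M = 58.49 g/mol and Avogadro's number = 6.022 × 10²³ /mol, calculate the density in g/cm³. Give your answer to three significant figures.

In a diamond cubic lattice, nearest neighbors lie along the body diagonal with √3·a = 8r, giving a = 379.7 pm = 3.797 × 10^-8 cm.
With Z = 8, ρ = Z·M/(N_A·a³) = 8 × 58.49 / (6.022 × 10²³ × 5.473 × 10^-23) = 14.20 g/cm³.

14.2 g/cm³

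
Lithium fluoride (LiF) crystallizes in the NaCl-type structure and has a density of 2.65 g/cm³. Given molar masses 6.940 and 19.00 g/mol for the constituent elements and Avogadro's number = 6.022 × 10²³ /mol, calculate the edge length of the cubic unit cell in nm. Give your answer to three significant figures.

0.402 nm

M(LiF) = 25.94 g/mol; Z = 4 formula units per cell.
a³ = Z·M/(N_A·ρ) = 4 × 25.94 / (6.022 × 10²³ × 2.65) = 6.502 × 10^-23 cm³, so a = 4.021 × 10^-8 cm = 0.402 nm.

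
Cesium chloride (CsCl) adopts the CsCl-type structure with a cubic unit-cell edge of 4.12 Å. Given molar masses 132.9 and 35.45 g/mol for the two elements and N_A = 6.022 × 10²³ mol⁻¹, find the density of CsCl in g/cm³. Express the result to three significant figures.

The CsCl-type structure contains Z = 1 formula unit per cell; M(CsCl) = 132.9 + 35.45 = 168.35 g/mol.
a³ = (4.120 × 10^-8 cm)³ = 6.993 × 10^-23 cm³.
ρ = 1 × 168.35 / (6.022 × 10²³ × 6.993 × 10^-23) = 3.997 g/cm³.

4.00 g/cm³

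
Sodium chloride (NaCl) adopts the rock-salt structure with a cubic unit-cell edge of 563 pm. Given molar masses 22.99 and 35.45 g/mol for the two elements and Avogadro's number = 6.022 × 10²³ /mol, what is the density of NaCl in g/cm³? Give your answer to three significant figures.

2.18 g/cm³

The rock-salt structure contains Z = 4 formula units per cell; M(NaCl) = 22.99 + 35.45 = 58.44 g/mol.
a³ = (5.630 × 10^-8 cm)³ = 1.785 × 10^-22 cm³.
ρ = 4 × 58.44 / (6.022 × 10²³ × 1.785 × 10^-22) = 2.175 g/cm³.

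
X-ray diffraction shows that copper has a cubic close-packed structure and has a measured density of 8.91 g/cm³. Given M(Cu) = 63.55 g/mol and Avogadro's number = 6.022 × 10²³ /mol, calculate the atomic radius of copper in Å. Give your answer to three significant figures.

For an FCC cell (Z = 4), a³ = Z·M/(N_A·ρ) = 4 × 63.55 / (6.022 × 10²³ × 8.910) = 4.738 × 10^-23 cm³, so a = 3.618 × 10^-8 cm = 3.618 Å.
Atoms touch along the face diagonal, so √2·a = 4r, so r = 0.3536 × a = 1.28 Å.

1.28 Å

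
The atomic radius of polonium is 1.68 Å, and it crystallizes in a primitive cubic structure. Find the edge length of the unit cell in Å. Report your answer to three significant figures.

In a simple cubic lattice, atoms touch along the cell edge, so a = 2r.
a = 2r = 2 × 1.68 = 3.36 Å.

3.36 Å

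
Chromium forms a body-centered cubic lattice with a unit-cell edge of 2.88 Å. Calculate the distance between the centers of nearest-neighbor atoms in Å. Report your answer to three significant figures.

In a BCC structure, atoms touch along the body diagonal, so √3·a = 4r; the nearest-neighbor distance equals 2r = 0.8660·a.
d = 0.8660 × 2.88 = 2.49 Å.

2.49 Å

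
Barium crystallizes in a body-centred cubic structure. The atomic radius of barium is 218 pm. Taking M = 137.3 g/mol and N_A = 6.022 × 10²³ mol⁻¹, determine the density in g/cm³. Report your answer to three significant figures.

3.57 g/cm³

In a BCC lattice, atoms touch along the body diagonal, so √3·a = 4r, giving a = 503.4 pm = 5.034 × 10^-8 cm.
With Z = 2, ρ = Z·M/(N_A·a³) = 2 × 137.3 / (6.022 × 10²³ × 1.276 × 10^-22) = 3.573 g/cm³.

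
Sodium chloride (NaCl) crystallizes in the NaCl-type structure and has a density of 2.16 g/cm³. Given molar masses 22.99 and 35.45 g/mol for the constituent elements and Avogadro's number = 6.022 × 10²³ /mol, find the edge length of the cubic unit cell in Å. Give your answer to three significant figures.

5.64 Å

M(NaCl) = 58.44 g/mol; Z = 4 formula units per cell.
a³ = Z·M/(N_A·ρ) = 4 × 58.44 / (6.022 × 10²³ × 2.16) = 1.797 × 10^-22 cm³, so a = 5.643 × 10^-8 cm = 5.64 Å.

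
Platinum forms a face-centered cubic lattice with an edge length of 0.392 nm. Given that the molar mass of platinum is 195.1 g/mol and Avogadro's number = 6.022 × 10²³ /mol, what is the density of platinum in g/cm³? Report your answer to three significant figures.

21.5 g/cm³

An FCC unit cell contains Z = 4 atoms.
Cell volume: a³ = (0.392 nm)³ = (3.920 × 10^-8 cm)³ = 6.024 × 10^-23 cm³.
ρ = Z·M/(N_A·a³) = 4 × 195.1 / (6.022 × 10²³ × 6.024 × 10^-23) = 21.51 g/cm³.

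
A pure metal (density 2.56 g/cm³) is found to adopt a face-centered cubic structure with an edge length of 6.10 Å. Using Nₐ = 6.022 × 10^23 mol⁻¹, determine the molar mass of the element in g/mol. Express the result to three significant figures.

87.5 g/mol

An FCC cell has Z = 4 atoms; a = 6.100 × 10^-8 cm.
M = ρ·N_A·a³/Z = 2.56 × 6.022 × 10²³ × 2.270 × 10^-22 / 4 = 87.5 g/mol.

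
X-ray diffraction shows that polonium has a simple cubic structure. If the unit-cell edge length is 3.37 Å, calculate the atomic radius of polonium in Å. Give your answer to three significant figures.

In a simple cubic lattice, atoms touch along the cell edge, so a = 2r.
r = a/2 = 3.37/2 = 1.69 Å.

1.69 Å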